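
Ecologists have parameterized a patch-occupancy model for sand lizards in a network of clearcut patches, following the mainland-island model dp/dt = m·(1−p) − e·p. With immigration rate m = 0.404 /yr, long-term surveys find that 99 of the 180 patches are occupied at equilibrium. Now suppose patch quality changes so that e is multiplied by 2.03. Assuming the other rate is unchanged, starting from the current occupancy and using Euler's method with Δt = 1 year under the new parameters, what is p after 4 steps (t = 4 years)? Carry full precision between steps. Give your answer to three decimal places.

Observed p* = 99/180 = 0.55000.
Balance m(1−p*) = e·p* gives e = m(1−p*)/p* = 0.404×0.45000/0.55000 = 0.33055.
Starting from p₀ = 0.55000; update p ← p + (dp/dt)·Δt with the new parameters.
step 1: Δp = -0.18725, p = 0.36275
step 2: Δp = +0.01405, p = 0.37679
step 3: Δp = -0.00105, p = 0.37574
step 4: Δp = +0.00008, p = 0.37582

0.376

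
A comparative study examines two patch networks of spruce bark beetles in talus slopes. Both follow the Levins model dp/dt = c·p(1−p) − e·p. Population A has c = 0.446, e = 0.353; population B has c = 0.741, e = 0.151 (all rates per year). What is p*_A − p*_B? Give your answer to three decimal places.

A: p*_A = 1 − 0.353/0.446 = 0.2085.
B: p*_B = 1 − 0.151/0.741 = 0.7962.
p*_A − p*_B = 0.2085 − 0.7962 = -0.5877.

-0.588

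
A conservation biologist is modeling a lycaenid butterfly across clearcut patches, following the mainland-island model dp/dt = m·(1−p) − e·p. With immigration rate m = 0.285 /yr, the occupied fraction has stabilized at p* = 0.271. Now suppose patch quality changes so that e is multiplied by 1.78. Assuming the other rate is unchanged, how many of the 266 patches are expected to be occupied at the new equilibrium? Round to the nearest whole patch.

Balance m(1−p*) = e·p* gives e = m(1−p*)/p* = 0.285×0.72900/0.27100 = 0.76666.
New p* = m/(m+e) = 0.28500/(0.28500+1.36465) = 0.17276.
Expected occupied = 266 × 0.17276 = 45.95 ≈ 46.

46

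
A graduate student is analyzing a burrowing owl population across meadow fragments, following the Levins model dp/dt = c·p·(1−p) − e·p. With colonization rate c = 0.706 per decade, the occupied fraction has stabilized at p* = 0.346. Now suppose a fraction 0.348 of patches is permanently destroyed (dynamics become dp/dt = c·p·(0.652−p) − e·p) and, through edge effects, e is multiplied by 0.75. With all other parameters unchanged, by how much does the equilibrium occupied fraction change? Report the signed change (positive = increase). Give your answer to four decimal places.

Balance c(1−p*) = e gives e = 0.706×(1 − 0.34600) = 0.46172.
New p* = 0.652 − e/c = 0.652 − 0.34629/0.70600 = 0.16150.
Δp* = 0.16150 − 0.34600 = -0.18450.

-0.1845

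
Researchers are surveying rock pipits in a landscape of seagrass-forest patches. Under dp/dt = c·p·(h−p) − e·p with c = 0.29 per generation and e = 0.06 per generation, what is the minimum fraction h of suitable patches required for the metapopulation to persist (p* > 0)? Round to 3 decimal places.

p* = h − e/c is positive only when h > e/c.
h_min = e/c = 0.06/0.29 = 0.2069.

0.207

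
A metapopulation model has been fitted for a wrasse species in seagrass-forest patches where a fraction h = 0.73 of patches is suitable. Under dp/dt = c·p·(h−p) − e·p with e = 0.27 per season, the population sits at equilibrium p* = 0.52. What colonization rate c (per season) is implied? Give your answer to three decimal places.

1.286

At equilibrium c(h−p*) = e, so c = e/(h−p*).
c = 0.27/(0.73 − 0.52) = 0.27/0.2100 = 1.2857.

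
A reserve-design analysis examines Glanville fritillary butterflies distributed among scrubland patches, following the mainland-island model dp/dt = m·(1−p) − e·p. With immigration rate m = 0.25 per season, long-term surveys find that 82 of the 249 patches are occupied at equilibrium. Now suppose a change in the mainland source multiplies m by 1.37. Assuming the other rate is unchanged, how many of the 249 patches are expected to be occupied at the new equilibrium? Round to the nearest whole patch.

100

Observed p* = 82/249 = 0.32932.
Balance m(1−p*) = e·p* gives e = m(1−p*)/p* = 0.25×0.67068/0.32932 = 0.50914.
New p* = m/(m+e) = 0.34250/(0.34250+0.50914) = 0.40217.
Expected occupied = 249 × 0.40217 = 100.14 ≈ 100.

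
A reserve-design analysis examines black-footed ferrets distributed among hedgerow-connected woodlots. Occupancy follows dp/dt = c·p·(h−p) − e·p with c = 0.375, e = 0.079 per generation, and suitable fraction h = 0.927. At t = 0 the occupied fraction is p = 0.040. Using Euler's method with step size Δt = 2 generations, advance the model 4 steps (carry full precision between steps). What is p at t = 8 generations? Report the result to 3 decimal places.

Update rule: p ← p + [c·p·(h−p) − e·p]·Δt with Δt = 2.
p: 0.04000 → 0.06029  (Δp = +0.02029)
p: 0.06029 → 0.08995  (Δp = +0.02966)
p: 0.08995 → 0.13221  (Δp = +0.04226)
p: 0.13221 → 0.19014  (Δp = +0.05792)

0.190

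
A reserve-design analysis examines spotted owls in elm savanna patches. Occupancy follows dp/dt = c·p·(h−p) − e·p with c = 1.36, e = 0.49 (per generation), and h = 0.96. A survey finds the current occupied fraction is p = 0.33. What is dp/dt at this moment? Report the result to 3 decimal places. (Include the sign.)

0.121

Colonization term: c·p·(h−p) = 1.36×0.33×0.6300 = 0.28274.
Extinction term: e·p = 0.16170.
dp/dt = 0.28274 − 0.16170 = 0.12104.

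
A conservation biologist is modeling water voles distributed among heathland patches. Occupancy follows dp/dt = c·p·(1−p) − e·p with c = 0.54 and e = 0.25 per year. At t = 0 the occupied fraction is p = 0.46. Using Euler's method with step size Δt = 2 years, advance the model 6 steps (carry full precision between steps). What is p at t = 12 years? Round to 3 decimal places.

0.536

Update rule: p ← p + [c·p·(1−p) − e·p]·Δt with Δt = 2.
  1  |  dp/dt·Δt = +0.038272  |  p_1 = 0.498272
  2  |  dp/dt·Δt = +0.020861  |  p_2 = 0.519133
  3  |  dp/dt·Δt = +0.010038  |  p_3 = 0.529171
  4  |  dp/dt·Δt = +0.004495  |  p_4 = 0.533666
  5  |  dp/dt·Δt = +0.001943  |  p_5 = 0.535609
  6  |  dp/dt·Δt = +0.000826  |  p_6 = 0.536435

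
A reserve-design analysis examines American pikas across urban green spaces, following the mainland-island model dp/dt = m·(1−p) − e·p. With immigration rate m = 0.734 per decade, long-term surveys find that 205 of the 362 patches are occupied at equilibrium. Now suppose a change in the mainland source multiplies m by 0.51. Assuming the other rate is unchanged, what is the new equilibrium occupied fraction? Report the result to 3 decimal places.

Observed p* = 205/362 = 0.56630.
Balance m(1−p*) = e·p* gives e = m(1−p*)/p* = 0.734×0.43370/0.56630 = 0.56213.
New p* = m/(m+e) = 0.37434/(0.37434+0.56213) = 0.39974.

0.400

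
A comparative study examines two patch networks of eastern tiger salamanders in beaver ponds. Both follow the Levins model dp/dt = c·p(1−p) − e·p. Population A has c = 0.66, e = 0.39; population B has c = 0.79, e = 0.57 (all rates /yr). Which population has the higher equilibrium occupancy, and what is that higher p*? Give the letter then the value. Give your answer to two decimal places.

A: p*_A = 1 − 0.39/0.66 = 0.4091.
B: p*_B = 1 − 0.57/0.79 = 0.2785.
A is higher at 0.4091.

A, 0.41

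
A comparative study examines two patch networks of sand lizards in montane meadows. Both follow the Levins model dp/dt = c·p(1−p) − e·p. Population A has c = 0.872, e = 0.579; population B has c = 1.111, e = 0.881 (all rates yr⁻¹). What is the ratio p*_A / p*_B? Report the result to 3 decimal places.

A: p*_A = 1 − 0.579/0.872 = 0.3360.
B: p*_B = 1 − 0.881/1.111 = 0.2070.
p*_A / p*_B = 0.3360/0.2070 = 1.6231.

1.623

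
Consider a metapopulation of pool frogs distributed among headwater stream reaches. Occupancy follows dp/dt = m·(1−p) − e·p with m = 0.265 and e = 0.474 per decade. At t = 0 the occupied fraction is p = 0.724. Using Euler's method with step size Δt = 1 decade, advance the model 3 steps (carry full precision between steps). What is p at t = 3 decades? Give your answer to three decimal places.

0.365

Update rule: p ← p + [m·(1−p) − e·p]·Δt with Δt = 1.
step 1: Δp = -0.27004, p = 0.45396
step 2: Δp = -0.07048, p = 0.38348
step 3: Δp = -0.01840, p = 0.36509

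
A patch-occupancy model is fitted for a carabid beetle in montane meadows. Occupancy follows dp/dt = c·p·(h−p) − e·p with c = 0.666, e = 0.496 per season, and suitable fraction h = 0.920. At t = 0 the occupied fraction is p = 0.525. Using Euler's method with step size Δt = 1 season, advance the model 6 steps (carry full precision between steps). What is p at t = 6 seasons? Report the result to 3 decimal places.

0.244

Update rule: p ← p + [c·p·(h−p) − e·p]·Δt with Δt = 1.
t = 1: p = 0.52500 + (-0.12229) = 0.40271
t = 2: p = 0.40271 + (-0.06101) = 0.34171
t = 3: p = 0.34171 + (-0.03788) = 0.30383
t = 4: p = 0.30383 + (-0.02602) = 0.27781
t = 5: p = 0.27781 + (-0.01897) = 0.25884
t = 6: p = 0.25884 + (-0.01441) = 0.24443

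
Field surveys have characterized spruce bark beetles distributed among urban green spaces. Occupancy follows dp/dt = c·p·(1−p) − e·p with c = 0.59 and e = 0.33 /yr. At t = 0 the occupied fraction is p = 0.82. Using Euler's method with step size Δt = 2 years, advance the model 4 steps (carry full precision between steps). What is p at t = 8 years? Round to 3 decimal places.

0.442

Update rule: p ← p + [c·p·(1−p) − e·p]·Δt with Δt = 2.
step 1: Δp = -0.36703, p = 0.45297
step 2: Δp = -0.00657, p = 0.44640
step 3: Δp = -0.00301, p = 0.44339
step 4: Δp = -0.00142, p = 0.44197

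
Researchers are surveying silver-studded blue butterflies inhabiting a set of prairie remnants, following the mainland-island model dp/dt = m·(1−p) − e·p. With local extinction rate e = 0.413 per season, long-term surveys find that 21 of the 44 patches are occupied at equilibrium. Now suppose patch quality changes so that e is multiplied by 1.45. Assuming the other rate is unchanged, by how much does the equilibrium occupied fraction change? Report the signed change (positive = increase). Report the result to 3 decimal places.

-0.091

Observed p* = 21/44 = 0.47727.
Balance m(1−p*) = e·p* gives m = e·p*/(1−p*) = 0.413×0.47727/0.52273 = 0.37708.
New p* = m/(m+e) = 0.37708/(0.37708+0.59885) = 0.38638.
Δp* = 0.38638 − 0.47727 = -0.09089.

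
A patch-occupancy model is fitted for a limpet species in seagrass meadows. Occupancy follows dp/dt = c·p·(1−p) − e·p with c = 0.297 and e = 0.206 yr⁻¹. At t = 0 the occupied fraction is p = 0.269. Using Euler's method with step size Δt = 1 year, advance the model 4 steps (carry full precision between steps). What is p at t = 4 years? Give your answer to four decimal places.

0.2797

Update rule: p ← p + [c·p·(1−p) − e·p]·Δt with Δt = 1.
step 1: Δp = +0.00299, p = 0.27199
step 2: Δp = +0.00278, p = 0.27477
step 3: Δp = +0.00258, p = 0.27735
step 4: Δp = +0.00239, p = 0.27974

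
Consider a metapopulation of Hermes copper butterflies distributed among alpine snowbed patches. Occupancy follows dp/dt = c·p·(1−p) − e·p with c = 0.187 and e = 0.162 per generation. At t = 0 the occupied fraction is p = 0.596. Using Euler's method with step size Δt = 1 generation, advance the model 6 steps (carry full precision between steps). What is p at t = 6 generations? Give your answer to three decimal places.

0.392

Update rule: p ← p + [c·p·(1−p) − e·p]·Δt with Δt = 1.
t = 1: p = 0.59600 + (-0.05153) = 0.54447
t = 2: p = 0.54447 + (-0.04182) = 0.50265
t = 3: p = 0.50265 + (-0.03468) = 0.46797
t = 4: p = 0.46797 + (-0.02925) = 0.43872
t = 5: p = 0.43872 + (-0.02502) = 0.41369
t = 6: p = 0.41369 + (-0.02166) = 0.39203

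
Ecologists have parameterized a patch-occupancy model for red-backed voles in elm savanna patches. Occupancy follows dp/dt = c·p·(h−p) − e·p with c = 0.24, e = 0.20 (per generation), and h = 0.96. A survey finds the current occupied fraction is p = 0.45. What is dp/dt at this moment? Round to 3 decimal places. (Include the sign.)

-0.035

Colonization term: c·p·(h−p) = 0.24×0.45×0.5100 = 0.05508.
Extinction term: e·p = 0.09000.
dp/dt = 0.05508 − 0.09000 = -0.03492.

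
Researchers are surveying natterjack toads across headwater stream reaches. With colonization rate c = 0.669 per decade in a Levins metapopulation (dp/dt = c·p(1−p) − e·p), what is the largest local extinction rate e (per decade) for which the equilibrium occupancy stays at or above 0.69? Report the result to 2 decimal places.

1 − e/c ≥ 0.69 ⇒ e ≤ c(1 − 0.69) = 0.669 × 0.3100.
e_max = 0.2074.

0.21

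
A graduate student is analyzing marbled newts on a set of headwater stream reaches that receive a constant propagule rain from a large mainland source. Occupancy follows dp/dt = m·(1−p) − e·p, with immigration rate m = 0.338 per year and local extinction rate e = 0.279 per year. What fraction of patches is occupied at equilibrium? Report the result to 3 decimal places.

0.548

At equilibrium the propagule rain into empty patches balances local extinction: m(1−p*) = e·p*.
p* = m/(m+e) = 0.338/(0.338+0.279) = 0.338/0.6170 = 0.5478.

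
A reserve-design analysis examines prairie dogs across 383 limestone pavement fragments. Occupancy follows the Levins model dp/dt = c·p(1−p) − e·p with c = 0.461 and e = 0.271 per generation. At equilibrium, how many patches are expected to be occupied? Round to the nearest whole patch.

158

p* = 1 − e/c = 1 − 0.271/0.461 = 0.4121.
Expected occupied patches = N × p* = 383 × 0.4121 = 157.85 ≈ 158.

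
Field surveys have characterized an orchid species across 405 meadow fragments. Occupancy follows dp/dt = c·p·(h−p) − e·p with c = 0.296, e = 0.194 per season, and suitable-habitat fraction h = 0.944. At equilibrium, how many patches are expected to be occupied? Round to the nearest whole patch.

p* = h − e/c = 0.944 − 0.6554 = 0.2886.
Expected occupied patches = N × p* = 405 × 0.2886 = 116.88 ≈ 117.

117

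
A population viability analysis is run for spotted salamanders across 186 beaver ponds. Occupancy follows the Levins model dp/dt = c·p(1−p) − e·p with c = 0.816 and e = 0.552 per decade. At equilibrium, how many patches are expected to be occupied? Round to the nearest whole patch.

p* = 1 − e/c = 1 − 0.552/0.816 = 0.3235.
Expected occupied patches = N × p* = 186 × 0.3235 = 60.18 ≈ 60.

60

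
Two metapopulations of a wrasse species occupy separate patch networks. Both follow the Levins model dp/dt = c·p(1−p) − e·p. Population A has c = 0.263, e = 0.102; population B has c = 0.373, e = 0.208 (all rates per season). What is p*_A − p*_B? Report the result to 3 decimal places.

0.170

A: p*_A = 1 − 0.102/0.263 = 0.6122.
B: p*_B = 1 − 0.208/0.373 = 0.4424.
p*_A − p*_B = 0.6122 − 0.4424 = 0.1698.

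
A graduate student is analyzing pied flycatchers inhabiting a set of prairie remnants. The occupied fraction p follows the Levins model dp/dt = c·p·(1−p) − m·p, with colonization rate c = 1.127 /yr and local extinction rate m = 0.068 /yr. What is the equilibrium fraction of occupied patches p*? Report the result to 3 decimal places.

At equilibrium, colonization balances extinction: c·p*·(1−p*) = m·p*.
So p* = 1 − m/c = 1 − 0.068/1.127 = 1 − 0.0603 = 0.9397.

0.940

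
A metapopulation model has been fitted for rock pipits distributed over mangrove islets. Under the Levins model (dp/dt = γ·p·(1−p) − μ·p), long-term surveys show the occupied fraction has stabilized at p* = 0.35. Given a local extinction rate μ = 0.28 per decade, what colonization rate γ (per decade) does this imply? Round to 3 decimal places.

At equilibrium γ(1−p*) = μ, so γ = μ/(1−p*).
γ = 0.28/(1 − 0.35) = 0.28/0.6500 = 0.4308.

0.431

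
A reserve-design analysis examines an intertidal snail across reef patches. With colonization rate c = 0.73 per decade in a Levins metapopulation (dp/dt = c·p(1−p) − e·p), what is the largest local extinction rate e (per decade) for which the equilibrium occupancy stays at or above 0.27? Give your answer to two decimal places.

0.53

1 − e/c ≥ 0.27 ⇒ e ≤ c(1 − 0.27) = 0.73 × 0.7300.
e_max = 0.5329.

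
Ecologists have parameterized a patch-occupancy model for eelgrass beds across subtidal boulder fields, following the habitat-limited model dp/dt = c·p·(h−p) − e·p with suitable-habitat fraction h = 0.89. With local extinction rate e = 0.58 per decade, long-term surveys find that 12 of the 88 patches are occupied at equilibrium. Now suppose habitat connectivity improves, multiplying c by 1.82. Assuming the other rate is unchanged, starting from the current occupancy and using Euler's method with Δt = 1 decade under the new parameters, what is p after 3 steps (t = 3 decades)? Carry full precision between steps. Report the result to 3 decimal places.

0.356

Observed p* = 12/88 = 0.13636.
Balance c(h−p*) = e gives c = e/(0.89 − 0.13636) = 0.58/0.75364 = 0.76960.
Starting from p₀ = 0.13636; update p ← p + (dp/dt)·Δt with the new parameters.
step 1: Δp = +0.06485, p = 0.20122
step 2: Δp = +0.07742, p = 0.27864
step 3: Δp = +0.07699, p = 0.35563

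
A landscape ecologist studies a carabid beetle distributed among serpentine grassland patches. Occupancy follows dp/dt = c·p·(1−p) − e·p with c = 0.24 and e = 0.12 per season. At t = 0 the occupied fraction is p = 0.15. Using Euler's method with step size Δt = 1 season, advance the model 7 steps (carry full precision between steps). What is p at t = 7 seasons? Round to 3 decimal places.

0.248

Update rule: p ← p + [c·p·(1−p) − e·p]·Δt with Δt = 1.
step 1: Δp = +0.01260, p = 0.16260
step 2: Δp = +0.01317, p = 0.17577
step 3: Δp = +0.01368, p = 0.18944
step 4: Δp = +0.01412, p = 0.20356
step 5: Δp = +0.01448, p = 0.21805
step 6: Δp = +0.01475, p = 0.23280
step 7: Δp = +0.01493, p = 0.24773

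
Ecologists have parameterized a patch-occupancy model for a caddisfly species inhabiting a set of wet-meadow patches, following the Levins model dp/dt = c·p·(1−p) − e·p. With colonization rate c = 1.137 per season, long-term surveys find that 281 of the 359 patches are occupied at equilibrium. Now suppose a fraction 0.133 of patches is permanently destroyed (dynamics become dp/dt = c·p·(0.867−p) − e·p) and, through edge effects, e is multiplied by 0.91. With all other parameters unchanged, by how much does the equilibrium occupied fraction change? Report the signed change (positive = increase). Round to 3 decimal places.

-0.113

Observed p* = 281/359 = 0.78273.
Balance c(1−p*) = e gives e = 1.137×(1 − 0.78273) = 0.24704.
New p* = 0.867 − e/c = 0.867 − 0.22481/1.13700 = 0.66928.
Δp* = 0.66928 − 0.78273 = -0.11345.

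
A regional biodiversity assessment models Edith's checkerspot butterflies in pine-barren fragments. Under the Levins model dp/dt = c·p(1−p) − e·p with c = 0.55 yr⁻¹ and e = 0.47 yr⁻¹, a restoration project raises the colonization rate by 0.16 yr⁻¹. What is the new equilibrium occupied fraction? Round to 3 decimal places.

0.338

Before: p* = 1 − 0.47/0.55 = 0.1455.
After the change, c = 0.71, e = 0.47, so p* = 1 − 0.47/0.71 = 0.3380.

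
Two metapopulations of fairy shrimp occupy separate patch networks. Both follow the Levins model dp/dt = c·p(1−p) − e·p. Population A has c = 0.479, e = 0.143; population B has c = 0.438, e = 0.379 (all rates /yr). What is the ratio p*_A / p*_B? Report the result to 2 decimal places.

A: p*_A = 1 − 0.143/0.479 = 0.7015.
B: p*_B = 1 − 0.379/0.438 = 0.1347.
p*_A / p*_B = 0.7015/0.1347 = 5.2075.

5.21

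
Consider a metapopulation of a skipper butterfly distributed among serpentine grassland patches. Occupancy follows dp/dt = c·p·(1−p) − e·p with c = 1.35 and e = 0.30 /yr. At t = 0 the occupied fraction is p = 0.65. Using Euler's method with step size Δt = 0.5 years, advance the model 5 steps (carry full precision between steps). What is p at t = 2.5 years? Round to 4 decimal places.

Update rule: p ← p + [c·p·(1−p) − e·p]·Δt with Δt = 0.5.
step 1: Δp = +0.05606, p = 0.70606
step 2: Δp = +0.03418, p = 0.74024
step 3: Δp = +0.01876, p = 0.75900
step 4: Δp = +0.00962, p = 0.76862
step 5: Δp = +0.00475, p = 0.77337

0.7734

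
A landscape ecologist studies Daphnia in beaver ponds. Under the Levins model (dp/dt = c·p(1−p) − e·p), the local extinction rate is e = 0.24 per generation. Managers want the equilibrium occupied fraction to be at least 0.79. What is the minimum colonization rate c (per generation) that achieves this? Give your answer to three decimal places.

p* = 1 − e/c ≥ 0.79 requires e/c ≤ 0.2100, i.e. c ≥ e/0.2100.
c_min = 0.24/0.2100 = 1.1429.

1.143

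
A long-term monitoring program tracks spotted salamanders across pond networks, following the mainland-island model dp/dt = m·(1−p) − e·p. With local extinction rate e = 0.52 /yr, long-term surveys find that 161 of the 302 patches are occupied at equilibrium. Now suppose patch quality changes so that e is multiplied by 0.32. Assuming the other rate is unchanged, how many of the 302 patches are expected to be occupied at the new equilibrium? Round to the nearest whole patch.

236

Observed p* = 161/302 = 0.53311.
Balance m(1−p*) = e·p* gives m = e·p*/(1−p*) = 0.52×0.53311/0.46689 = 0.59375.
New p* = m/(m+e) = 0.59375/(0.59375+0.16640) = 0.78110.
Expected occupied = 302 × 0.78110 = 235.89 ≈ 236.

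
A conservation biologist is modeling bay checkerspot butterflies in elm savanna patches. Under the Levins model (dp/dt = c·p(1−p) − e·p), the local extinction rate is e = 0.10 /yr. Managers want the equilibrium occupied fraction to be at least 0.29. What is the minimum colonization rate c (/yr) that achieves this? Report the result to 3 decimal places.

0.141

p* = 1 − e/c ≥ 0.29 requires e/c ≤ 0.7100, i.e. c ≥ e/0.7100.
c_min = 0.10/0.7100 = 0.1408.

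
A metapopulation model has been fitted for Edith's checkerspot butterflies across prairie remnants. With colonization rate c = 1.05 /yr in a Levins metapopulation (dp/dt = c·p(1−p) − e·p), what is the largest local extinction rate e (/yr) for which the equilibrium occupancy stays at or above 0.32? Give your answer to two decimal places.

0.71

1 − e/c ≥ 0.32 ⇒ e ≤ c(1 − 0.32) = 1.05 × 0.6800.
e_max = 0.7140.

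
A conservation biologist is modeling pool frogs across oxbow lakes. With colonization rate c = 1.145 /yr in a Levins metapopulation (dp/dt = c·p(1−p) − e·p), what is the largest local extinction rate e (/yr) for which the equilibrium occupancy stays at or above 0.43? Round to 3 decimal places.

0.653

1 − e/c ≥ 0.43 ⇒ e ≤ c(1 − 0.43) = 1.145 × 0.5700.
e_max = 0.6527.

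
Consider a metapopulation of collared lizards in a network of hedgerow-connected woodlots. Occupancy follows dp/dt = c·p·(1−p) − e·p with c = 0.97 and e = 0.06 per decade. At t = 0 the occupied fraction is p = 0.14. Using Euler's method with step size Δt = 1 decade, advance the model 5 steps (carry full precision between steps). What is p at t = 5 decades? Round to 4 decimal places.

Update rule: p ← p + [c·p·(1−p) − e·p]·Δt with Δt = 1.
t = 1: p = 0.14000 + (+0.10839) = 0.24839
t = 2: p = 0.24839 + (+0.16619) = 0.41458
t = 3: p = 0.41458 + (+0.21055) = 0.62512
t = 4: p = 0.62512 + (+0.18981) = 0.81493
t = 5: p = 0.81493 + (+0.09740) = 0.91233

0.9123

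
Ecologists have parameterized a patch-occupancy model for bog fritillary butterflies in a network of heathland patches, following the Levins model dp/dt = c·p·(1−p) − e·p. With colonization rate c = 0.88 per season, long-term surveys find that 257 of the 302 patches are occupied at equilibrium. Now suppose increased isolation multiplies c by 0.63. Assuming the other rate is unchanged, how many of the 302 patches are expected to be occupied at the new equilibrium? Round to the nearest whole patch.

231

Observed p* = 257/302 = 0.85099.
Balance c(1−p*) = e gives e = 0.88×(1 − 0.85099) = 0.13113.
New p* = 1 − e/c = 1 − 0.13113/0.55440 = 0.76347.
Expected occupied = 302 × 0.76347 = 230.57 ≈ 231.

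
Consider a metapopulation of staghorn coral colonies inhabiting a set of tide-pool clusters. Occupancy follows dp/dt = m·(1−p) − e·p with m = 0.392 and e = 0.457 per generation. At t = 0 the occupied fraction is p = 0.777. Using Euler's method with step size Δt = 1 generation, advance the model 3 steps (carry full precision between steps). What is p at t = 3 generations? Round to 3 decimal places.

Update rule: p ← p + [m·(1−p) − e·p]·Δt with Δt = 1.
  1  |  dp/dt·Δt = -0.267673  |  p_1 = 0.509327
  2  |  dp/dt·Δt = -0.040419  |  p_2 = 0.468908
  3  |  dp/dt·Δt = -0.006103  |  p_3 = 0.462805

0.463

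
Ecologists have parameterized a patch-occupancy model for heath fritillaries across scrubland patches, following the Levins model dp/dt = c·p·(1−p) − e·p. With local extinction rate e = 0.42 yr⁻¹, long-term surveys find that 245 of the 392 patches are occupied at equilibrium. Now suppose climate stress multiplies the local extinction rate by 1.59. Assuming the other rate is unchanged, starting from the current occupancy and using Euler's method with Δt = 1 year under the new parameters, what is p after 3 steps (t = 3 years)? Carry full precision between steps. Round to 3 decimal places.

0.420

Observed p* = 245/392 = 0.62500.
Balance c(1−p*) = e gives c = e/(1 − 0.62500) = 0.42/0.37500 = 1.12000.
Starting from p₀ = 0.62500; update p ← p + (dp/dt)·Δt with the new parameters.
t = 1: p = 0.62500 + (-0.15488) = 0.47012
t = 2: p = 0.47012 + (-0.03495) = 0.43518
t = 3: p = 0.43518 + (-0.01532) = 0.41986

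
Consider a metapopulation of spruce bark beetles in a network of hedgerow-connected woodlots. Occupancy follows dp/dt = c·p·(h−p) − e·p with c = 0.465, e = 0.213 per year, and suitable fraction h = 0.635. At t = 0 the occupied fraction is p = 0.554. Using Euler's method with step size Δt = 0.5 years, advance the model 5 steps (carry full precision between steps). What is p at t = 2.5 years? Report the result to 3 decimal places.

Update rule: p ← p + [c·p·(h−p) − e·p]·Δt with Δt = 0.5.
t = 0.5: p = 0.55400 + (-0.04857) = 0.50543
t = 1: p = 0.50543 + (-0.03860) = 0.46683
t = 1.5: p = 0.46683 + (-0.03146) = 0.43537
t = 2: p = 0.43537 + (-0.02616) = 0.40921
t = 2.5: p = 0.40921 + (-0.02210) = 0.38711

0.387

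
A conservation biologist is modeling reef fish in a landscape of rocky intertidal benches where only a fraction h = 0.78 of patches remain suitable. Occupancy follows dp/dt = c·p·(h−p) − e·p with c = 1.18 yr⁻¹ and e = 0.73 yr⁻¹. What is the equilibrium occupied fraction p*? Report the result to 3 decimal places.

0.161

Setting dp/dt = 0 and dividing by p* gives c·(h−p*) = e.
So p* = h − e/c = 0.78 − 0.73/1.18 = 0.78 − 0.6186 = 0.1614.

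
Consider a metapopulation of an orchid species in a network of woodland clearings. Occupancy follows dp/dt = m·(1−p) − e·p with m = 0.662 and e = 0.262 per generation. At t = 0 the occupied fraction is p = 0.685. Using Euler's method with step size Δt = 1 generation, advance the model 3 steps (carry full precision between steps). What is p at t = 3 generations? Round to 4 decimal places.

Update rule: p ← p + [m·(1−p) − e·p]·Δt with Δt = 1.
t = 1: p = 0.68500 + (+0.02906) = 0.71406
t = 2: p = 0.71406 + (+0.00221) = 0.71627
t = 3: p = 0.71627 + (+0.00017) = 0.71644

0.7164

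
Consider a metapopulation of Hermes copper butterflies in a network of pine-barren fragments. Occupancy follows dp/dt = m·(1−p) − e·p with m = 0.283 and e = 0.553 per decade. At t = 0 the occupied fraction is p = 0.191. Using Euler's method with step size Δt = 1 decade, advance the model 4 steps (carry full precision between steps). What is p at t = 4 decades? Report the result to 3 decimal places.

0.338

Update rule: p ← p + [m·(1−p) − e·p]·Δt with Δt = 1.
  1  |  dp/dt·Δt = +0.123324  |  p_1 = 0.314324
  2  |  dp/dt·Δt = +0.020225  |  p_2 = 0.334549
  3  |  dp/dt·Δt = +0.003317  |  p_3 = 0.337866
  4  |  dp/dt·Δt = +0.000544  |  p_4 = 0.338410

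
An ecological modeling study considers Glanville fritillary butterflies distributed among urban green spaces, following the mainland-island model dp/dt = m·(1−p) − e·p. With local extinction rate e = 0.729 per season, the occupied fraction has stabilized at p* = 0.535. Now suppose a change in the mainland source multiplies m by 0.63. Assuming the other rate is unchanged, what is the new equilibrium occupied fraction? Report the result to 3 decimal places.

Balance m(1−p*) = e·p* gives m = e·p*/(1−p*) = 0.729×0.53500/0.46500 = 0.83874.
New p* = m/(m+e) = 0.52841/(0.52841+0.72900) = 0.42024.

0.420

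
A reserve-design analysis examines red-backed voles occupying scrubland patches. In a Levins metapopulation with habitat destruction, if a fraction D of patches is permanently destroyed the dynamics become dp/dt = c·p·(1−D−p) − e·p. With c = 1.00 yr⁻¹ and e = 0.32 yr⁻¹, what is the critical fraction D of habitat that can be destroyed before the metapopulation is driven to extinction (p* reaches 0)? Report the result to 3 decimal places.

The nontrivial equilibrium is p* = (1−D) − e/c; extinction occurs when this hits zero.
So D_crit = 1 − e/c = 1 − 0.32/1.00 = 1 − 0.3200 = 0.6800.
Note this equals the original equilibrium occupancy — the Levins extinction-debt result.

0.680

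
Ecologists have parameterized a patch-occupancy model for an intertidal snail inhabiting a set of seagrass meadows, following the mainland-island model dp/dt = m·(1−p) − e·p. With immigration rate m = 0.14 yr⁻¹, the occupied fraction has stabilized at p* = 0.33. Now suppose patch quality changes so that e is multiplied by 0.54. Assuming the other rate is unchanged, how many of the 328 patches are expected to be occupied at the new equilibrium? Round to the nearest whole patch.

156

Balance m(1−p*) = e·p* gives e = m(1−p*)/p* = 0.14×0.67000/0.33000 = 0.28424.
New p* = m/(m+e) = 0.14000/(0.14000+0.15349) = 0.47702.
Expected occupied = 328 × 0.47702 = 156.46 ≈ 156.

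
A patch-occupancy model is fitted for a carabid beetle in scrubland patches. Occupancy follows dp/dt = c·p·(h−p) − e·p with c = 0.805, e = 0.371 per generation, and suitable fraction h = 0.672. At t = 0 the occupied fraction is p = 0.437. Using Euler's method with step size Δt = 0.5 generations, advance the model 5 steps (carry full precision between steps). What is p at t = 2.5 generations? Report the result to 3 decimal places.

Update rule: p ← p + [c·p·(h−p) − e·p]·Δt with Δt = 0.5.
p: 0.43700 → 0.39727  (Δp = -0.03973)
p: 0.39727 → 0.36751  (Δp = -0.02976)
p: 0.36751 → 0.34438  (Δp = -0.02313)
p: 0.34438 → 0.32591  (Δp = -0.01847)
p: 0.32591 → 0.31085  (Δp = -0.01506)

0.311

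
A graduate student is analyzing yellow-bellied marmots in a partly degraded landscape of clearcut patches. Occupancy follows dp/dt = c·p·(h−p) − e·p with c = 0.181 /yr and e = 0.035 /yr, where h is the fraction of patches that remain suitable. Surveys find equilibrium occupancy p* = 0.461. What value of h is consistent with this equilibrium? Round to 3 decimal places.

0.654

At equilibrium c(h−p*) = e, so h = p* + e/c.
h = 0.461 + 0.035/0.181 = 0.461 + 0.1934 = 0.6544.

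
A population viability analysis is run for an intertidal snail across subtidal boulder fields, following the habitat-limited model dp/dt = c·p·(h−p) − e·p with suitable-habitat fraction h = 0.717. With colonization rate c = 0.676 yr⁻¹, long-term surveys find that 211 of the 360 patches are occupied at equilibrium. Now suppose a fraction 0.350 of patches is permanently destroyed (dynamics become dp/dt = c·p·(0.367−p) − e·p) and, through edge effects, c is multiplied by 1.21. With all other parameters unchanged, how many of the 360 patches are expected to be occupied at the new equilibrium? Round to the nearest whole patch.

93

Observed p* = 211/360 = 0.58611.
Balance c(h−p*) = e gives e = 0.676×(0.717 − 0.58611) = 0.08848.
New p* = 0.367 − e/c = 0.367 − 0.08848/0.81796 = 0.25883.
Expected occupied = 360 × 0.25883 = 93.18 ≈ 93.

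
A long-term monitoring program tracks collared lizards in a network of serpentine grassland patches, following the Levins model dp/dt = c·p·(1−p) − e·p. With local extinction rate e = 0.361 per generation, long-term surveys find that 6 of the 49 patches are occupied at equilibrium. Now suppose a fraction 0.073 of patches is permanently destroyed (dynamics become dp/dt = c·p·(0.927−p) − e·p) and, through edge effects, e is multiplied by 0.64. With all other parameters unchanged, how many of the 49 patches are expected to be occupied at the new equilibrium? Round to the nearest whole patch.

18

Observed p* = 6/49 = 0.12245.
Balance c(1−p*) = e gives c = e/(1 − 0.12245) = 0.361/0.87755 = 0.41137.
New p* = 0.927 − e/c = 0.927 − 0.23104/0.41137 = 0.36536.
Expected occupied = 49 × 0.36536 = 17.90 ≈ 18.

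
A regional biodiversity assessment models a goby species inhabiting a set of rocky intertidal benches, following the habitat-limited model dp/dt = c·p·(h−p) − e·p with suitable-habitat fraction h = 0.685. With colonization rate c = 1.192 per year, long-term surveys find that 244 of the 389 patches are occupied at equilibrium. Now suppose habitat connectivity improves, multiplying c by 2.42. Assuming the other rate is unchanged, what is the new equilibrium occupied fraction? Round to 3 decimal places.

0.661

Observed p* = 244/389 = 0.62725.
Balance c(h−p*) = e gives e = 1.192×(0.685 − 0.62725) = 0.06884.
New p* = 0.685 − e/c = 0.685 − 0.06884/2.88464 = 0.66114.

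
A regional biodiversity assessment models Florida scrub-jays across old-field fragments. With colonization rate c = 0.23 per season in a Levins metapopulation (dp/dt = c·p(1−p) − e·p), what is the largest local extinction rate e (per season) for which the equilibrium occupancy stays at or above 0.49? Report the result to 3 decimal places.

1 − e/c ≥ 0.49 ⇒ e ≤ c(1 − 0.49) = 0.23 × 0.5100.
e_max = 0.1173.

0.117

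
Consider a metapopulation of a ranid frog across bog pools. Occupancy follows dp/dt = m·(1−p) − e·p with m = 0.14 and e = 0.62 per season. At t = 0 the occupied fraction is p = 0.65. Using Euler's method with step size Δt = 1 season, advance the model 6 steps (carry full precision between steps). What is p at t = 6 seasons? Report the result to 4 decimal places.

0.1843

Update rule: p ← p + [m·(1−p) − e·p]·Δt with Δt = 1.
p: 0.65000 → 0.29600  (Δp = -0.35400)
p: 0.29600 → 0.21104  (Δp = -0.08496)
p: 0.21104 → 0.19065  (Δp = -0.02039)
p: 0.19065 → 0.18576  (Δp = -0.00489)
p: 0.18576 → 0.18458  (Δp = -0.00117)
p: 0.18458 → 0.18430  (Δp = -0.00028)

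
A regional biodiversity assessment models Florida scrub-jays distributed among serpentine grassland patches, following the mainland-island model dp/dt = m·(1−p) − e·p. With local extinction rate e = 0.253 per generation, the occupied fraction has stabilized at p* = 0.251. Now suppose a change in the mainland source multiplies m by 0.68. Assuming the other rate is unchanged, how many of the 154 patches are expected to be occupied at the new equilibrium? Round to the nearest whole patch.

29

Balance m(1−p*) = e·p* gives m = e·p*/(1−p*) = 0.253×0.25100/0.74900 = 0.08478.
New p* = m/(m+e) = 0.05765/(0.05765+0.25300) = 0.18558.
Expected occupied = 154 × 0.18558 = 28.58 ≈ 29.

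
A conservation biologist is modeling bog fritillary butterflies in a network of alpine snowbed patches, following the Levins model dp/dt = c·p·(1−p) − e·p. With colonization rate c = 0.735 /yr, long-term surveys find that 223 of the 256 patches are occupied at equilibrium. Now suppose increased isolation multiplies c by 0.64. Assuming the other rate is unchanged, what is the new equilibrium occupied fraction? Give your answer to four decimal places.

0.7986

Observed p* = 223/256 = 0.87109.
Balance c(1−p*) = e gives e = 0.735×(1 − 0.87109) = 0.09475.
New p* = 1 − e/c = 1 − 0.09475/0.47040 = 0.79858.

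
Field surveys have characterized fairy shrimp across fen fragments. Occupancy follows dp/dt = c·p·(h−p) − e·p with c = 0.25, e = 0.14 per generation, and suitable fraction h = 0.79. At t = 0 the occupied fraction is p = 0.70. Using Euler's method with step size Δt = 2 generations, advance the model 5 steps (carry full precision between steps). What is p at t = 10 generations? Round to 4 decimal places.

Update rule: p ← p + [c·p·(h−p) − e·p]·Δt with Δt = 2.
p: 0.70000 → 0.53550  (Δp = -0.16450)
p: 0.53550 → 0.45370  (Δp = -0.08180)
p: 0.45370 → 0.40296  (Δp = -0.05075)
p: 0.40296 → 0.36811  (Δp = -0.03485)
p: 0.36811 → 0.34269  (Δp = -0.02542)

0.3427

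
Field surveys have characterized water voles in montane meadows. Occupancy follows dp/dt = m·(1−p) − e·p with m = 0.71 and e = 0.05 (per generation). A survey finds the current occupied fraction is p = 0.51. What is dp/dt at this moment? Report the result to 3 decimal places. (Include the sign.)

Colonization term: m·(1−p) = 0.71×0.4900 = 0.34790.
Extinction term: e·p = 0.02550.
dp/dt = 0.34790 − 0.02550 = 0.32240.

0.322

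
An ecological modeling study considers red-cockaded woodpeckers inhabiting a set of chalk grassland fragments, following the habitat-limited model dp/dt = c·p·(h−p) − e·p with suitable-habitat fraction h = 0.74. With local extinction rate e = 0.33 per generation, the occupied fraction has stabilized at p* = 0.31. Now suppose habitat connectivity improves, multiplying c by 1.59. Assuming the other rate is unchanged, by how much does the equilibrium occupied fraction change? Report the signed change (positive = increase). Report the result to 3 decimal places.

0.160

Balance c(h−p*) = e gives c = e/(0.74 − 0.31000) = 0.33/0.43000 = 0.76744.
New p* = 0.74 − e/c = 0.74 − 0.33000/1.22023 = 0.46956.
Δp* = 0.46956 − 0.31000 = +0.15956.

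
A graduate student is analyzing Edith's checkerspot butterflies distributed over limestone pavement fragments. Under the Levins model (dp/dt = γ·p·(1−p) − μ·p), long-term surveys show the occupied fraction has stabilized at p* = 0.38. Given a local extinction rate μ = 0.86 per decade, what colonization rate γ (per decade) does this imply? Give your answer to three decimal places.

1.387

At equilibrium γ(1−p*) = μ, so γ = μ/(1−p*).
γ = 0.86/(1 − 0.38) = 0.86/0.6200 = 1.3871.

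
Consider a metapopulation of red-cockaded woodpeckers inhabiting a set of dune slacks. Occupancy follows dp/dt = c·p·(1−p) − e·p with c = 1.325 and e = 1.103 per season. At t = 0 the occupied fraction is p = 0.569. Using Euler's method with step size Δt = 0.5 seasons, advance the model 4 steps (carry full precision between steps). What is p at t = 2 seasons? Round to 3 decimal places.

0.278

Update rule: p ← p + [c·p·(1−p) − e·p]·Δt with Δt = 0.5.
t = 0.5: p = 0.56900 + (-0.15133) = 0.41767
t = 1: p = 0.41767 + (-0.06921) = 0.34846
t = 1.5: p = 0.34846 + (-0.04176) = 0.30669
t = 2: p = 0.30669 + (-0.02827) = 0.27842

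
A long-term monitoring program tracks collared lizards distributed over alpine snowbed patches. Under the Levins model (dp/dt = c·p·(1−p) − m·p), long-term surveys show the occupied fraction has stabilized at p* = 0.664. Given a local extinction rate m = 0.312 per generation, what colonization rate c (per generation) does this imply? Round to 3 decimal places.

0.929

At equilibrium c(1−p*) = m, so c = m/(1−p*).
c = 0.312/(1 − 0.664) = 0.312/0.3360 = 0.9286.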